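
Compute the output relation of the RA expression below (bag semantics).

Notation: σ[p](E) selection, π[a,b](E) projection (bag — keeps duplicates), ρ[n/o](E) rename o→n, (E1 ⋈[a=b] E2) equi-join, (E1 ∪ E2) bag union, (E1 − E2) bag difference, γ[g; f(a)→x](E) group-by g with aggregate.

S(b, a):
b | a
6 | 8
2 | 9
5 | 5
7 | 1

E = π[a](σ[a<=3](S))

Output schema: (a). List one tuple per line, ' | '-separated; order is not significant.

Subexpression sizes:
  S → 4
  σ[a<=3](S) → 1
  π[a](σ[a<=3](S)) → 1

== RESULT ==
a
1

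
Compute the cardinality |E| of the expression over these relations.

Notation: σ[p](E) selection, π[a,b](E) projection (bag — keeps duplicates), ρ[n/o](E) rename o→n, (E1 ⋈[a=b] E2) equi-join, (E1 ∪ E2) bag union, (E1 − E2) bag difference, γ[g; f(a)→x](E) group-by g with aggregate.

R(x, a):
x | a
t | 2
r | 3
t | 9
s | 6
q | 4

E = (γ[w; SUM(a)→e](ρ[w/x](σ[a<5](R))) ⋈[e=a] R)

Per-node cardinality:
  R → 5
  σ[a<5](R) → 3
  ρ[w/x](σ[a<5](R)) → 3
  γ[w; SUM(a)→e](ρ[w/x](σ[a<5](R))) → 3
  R → 5
  (γ[w; SUM(a)→e](ρ[w/x](σ[a<5](R))) ⋈[e=a] R) → 3

|E| = 3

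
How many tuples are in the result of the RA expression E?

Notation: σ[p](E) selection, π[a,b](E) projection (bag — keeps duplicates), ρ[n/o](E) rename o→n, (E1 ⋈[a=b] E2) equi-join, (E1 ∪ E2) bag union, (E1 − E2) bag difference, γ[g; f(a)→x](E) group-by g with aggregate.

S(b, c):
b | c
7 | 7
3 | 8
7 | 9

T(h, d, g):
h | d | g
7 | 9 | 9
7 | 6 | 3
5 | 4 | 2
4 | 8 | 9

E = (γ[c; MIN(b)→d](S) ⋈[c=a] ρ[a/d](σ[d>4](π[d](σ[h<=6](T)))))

Per-node cardinality:
  S → 3
  γ[c; MIN(b)→d](S) → 3
  T → 4
  σ[h<=6](T) → 2
  π[d](σ[h<=6](T)) → 2
  σ[d>4](π[d](σ[h<=6](T))) → 1
  ρ[a/d](σ[d>4](π[d](σ[h<=6](T)))) → 1
  (γ[c; MIN(b)→d](S) ⋈[c=a] ρ[a/d](σ[d>4](π[d](σ[h<=6](T))))) → 1

|E| = 1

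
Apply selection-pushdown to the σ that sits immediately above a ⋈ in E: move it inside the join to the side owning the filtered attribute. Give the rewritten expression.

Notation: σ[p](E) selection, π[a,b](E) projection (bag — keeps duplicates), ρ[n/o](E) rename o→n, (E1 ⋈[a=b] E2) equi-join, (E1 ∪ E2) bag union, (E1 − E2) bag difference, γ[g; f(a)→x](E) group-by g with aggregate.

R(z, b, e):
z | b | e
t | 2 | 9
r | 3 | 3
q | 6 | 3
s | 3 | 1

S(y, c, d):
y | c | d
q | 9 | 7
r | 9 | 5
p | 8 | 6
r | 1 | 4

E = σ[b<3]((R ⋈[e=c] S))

σ filters on b, owned by the left side.
E' = (σ[b<3](R) ⋈[e=c] S)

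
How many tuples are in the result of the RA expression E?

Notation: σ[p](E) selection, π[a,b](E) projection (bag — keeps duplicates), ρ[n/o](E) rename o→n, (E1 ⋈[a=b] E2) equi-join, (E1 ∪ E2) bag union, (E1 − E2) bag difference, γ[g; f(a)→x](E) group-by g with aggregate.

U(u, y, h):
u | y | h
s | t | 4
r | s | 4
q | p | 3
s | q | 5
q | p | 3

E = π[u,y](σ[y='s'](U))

Stepwise |·|:
  U → 5
  σ[y='s'](U) → 1
  π[u,y](σ[y='s'](U)) → 1

|E| = 1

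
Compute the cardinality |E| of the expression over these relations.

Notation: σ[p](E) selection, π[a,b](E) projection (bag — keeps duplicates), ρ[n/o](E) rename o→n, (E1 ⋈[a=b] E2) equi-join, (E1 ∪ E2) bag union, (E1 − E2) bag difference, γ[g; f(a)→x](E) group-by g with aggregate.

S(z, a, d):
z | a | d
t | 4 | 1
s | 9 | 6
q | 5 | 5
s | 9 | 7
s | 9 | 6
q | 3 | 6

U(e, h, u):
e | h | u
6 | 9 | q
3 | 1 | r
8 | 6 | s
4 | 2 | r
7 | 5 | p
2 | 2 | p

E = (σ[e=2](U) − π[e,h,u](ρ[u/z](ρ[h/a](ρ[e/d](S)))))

Stepwise |·|:
  U → 6
  σ[e=2](U) → 1
  S → 6
  ρ[e/d](S) → 6
  ρ[h/a](ρ[e/d](S)) → 6
  ρ[u/z](ρ[h/a](ρ[e/d](S))) → 6
  π[e,h,u](ρ[u/z](ρ[h/a](ρ[e/d](S)))) → 6
  (σ[e=2](U) − π[e,h,u](ρ[u/z](ρ[h/a](ρ[e/d](S))))) → 1

|E| = 1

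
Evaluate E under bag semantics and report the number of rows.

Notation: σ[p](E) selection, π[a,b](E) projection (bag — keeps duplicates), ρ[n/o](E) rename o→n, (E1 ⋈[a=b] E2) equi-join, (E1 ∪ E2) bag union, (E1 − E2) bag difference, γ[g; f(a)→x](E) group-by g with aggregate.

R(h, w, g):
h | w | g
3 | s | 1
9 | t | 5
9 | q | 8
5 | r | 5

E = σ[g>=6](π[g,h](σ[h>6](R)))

Subexpression sizes:
  R → 4
  σ[h>6](R) → 2
  π[g,h](σ[h>6](R)) → 2
  σ[g>=6](π[g,h](σ[h>6](R))) → 1

|E| = 1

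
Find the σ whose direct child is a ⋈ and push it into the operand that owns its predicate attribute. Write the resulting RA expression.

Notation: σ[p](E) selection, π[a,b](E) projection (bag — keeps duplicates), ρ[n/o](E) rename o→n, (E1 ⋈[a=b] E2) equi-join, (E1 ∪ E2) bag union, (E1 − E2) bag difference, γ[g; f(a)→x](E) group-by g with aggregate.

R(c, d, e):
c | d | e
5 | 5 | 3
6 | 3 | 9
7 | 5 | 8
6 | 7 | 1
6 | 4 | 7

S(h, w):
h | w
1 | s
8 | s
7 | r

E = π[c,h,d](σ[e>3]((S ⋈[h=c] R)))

σ filters on e, owned by the right side.
E' = π[c,h,d]((S ⋈[h=c] σ[e>3](R)))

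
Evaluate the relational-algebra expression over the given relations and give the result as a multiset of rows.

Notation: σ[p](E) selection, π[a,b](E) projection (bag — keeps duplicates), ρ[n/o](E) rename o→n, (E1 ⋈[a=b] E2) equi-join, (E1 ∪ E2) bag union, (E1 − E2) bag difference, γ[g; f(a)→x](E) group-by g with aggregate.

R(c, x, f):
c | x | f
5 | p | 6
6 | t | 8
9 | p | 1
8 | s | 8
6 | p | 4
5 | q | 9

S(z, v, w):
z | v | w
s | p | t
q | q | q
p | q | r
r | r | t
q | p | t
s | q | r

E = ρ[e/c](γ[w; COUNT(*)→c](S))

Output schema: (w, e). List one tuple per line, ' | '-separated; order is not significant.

Row counts bottom-up:
  S → 6
  γ[w; COUNT(*)→c](S) → 3
  ρ[e/c](γ[w; COUNT(*)→c](S)) → 3

== RESULT ==
w | e
q | 1
r | 2
t | 3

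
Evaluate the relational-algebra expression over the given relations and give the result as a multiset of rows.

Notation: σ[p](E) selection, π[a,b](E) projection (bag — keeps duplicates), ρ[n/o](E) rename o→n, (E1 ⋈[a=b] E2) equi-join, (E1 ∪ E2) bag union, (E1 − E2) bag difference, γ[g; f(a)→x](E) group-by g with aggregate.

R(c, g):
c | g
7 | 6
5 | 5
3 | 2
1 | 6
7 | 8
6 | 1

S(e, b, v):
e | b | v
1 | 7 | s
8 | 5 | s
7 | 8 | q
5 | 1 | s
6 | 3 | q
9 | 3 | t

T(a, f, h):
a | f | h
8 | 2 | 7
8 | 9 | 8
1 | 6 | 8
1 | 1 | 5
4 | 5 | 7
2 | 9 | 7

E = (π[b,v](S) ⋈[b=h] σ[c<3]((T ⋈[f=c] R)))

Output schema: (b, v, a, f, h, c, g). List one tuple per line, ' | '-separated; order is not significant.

Per-node cardinality:
  S → 6
  π[b,v](S) → 6
  T → 6
  R → 6
  (T ⋈[f=c] R) → 3
  σ[c<3]((T ⋈[f=c] R)) → 1
  (π[b,v](S) ⋈[b=h] σ[c<3]((T ⋈[f=c] R))) → 1

== RESULT ==
b | v | a | f | h | c | g
5 | s | 1 | 1 | 5 | 1 | 6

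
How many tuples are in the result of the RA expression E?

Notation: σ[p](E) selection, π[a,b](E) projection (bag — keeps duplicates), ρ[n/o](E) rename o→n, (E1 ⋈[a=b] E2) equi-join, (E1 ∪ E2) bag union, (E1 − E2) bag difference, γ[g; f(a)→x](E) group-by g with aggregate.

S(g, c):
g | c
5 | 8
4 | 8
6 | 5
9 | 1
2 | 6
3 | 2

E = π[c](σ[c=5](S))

Per-node cardinality:
  S → 6
  σ[c=5](S) → 1
  π[c](σ[c=5](S)) → 1

|E| = 1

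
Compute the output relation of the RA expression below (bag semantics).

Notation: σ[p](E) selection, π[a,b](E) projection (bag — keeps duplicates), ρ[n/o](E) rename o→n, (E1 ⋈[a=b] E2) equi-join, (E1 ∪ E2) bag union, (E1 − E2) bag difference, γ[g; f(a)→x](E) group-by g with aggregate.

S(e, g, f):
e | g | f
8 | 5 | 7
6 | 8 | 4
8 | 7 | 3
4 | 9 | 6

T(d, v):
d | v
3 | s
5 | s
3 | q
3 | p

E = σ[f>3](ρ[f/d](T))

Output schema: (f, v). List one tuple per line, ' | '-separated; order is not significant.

Row counts bottom-up:
  T → 4
  ρ[f/d](T) → 4
  σ[f>3](ρ[f/d](T)) → 1

== RESULT ==
f | v
5 | s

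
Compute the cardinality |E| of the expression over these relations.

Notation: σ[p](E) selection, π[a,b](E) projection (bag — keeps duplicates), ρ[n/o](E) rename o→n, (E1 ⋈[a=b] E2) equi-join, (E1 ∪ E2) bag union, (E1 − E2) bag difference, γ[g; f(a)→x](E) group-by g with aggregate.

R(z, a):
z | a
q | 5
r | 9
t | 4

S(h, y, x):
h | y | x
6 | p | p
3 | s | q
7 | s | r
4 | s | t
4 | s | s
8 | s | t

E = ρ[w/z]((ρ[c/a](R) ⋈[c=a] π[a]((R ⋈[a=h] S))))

Per-node cardinality:
  R → 3
  ρ[c/a](R) → 3
  R → 3
  S → 6
  (R ⋈[a=h] S) → 2
  π[a]((R ⋈[a=h] S)) → 2
  (ρ[c/a](R) ⋈[c=a] π[a]((R ⋈[a=h] S))) → 2
  ρ[w/z]((ρ[c/a](R) ⋈[c=a] π[a]((R ⋈[a=h] S)))) → 2

|E| = 2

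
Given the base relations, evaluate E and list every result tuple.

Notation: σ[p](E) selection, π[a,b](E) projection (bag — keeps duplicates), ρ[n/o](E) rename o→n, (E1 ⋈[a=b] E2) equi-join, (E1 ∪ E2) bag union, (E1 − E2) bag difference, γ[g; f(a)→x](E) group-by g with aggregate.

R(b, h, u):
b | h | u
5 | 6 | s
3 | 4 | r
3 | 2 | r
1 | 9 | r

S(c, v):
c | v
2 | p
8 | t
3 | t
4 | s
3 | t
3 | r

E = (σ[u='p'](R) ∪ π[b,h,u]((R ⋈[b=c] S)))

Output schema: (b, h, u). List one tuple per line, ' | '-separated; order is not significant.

Row counts bottom-up:
  R → 4
  σ[u='p'](R) → 0
  R → 4
  S → 6
  (R ⋈[b=c] S) → 6
  π[b,h,u]((R ⋈[b=c] S)) → 6
  (σ[u='p'](R) ∪ π[b,h,u]((R ⋈[b=c] S))) → 6

== RESULT ==
b | h | u
3 | 2 | r
3 | 2 | r
3 | 2 | r
3 | 4 | r
3 | 4 | r
3 | 4 | r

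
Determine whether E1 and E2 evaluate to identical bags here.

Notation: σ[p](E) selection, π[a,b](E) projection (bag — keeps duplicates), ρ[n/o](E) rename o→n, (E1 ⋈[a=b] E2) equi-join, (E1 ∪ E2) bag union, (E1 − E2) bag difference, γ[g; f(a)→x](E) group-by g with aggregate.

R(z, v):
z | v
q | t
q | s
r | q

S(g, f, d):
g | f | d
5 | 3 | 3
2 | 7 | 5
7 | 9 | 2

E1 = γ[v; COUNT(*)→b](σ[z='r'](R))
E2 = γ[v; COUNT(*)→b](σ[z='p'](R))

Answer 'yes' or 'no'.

E1 per-node cardinality:
  R → 3
  σ[z='r'](R) → 1
  γ[v; COUNT(*)→b](σ[z='r'](R)) → 1
E2 per-node cardinality:
  R → 3
  σ[z='p'](R) → 0
  γ[v; COUNT(*)→b](σ[z='p'](R)) → 0

E1 result:
v | b
q | 1
E2 result:
v | b
(0 rows)
Witness: ('q', 1) appears 1× in E1 but 0× in E2.

no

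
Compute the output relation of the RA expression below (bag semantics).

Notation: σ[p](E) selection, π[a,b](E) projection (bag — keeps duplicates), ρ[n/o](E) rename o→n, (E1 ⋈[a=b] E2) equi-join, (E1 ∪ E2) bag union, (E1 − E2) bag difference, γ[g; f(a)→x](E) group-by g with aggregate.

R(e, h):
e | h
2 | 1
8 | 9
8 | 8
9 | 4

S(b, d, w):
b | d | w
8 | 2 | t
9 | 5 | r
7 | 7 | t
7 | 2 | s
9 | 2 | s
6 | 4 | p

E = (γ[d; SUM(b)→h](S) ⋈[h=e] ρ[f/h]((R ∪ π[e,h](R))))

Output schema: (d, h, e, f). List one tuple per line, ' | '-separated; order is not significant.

Stepwise |·|:
  S → 6
  γ[d; SUM(b)→h](S) → 4
  R → 4
  R → 4
  π[e,h](R) → 4
  (R ∪ π[e,h](R)) → 8
  ρ[f/h]((R ∪ π[e,h](R))) → 8
  (γ[d; SUM(b)→h](S) ⋈[h=e] ρ[f/h]((R ∪ π[e,h](R)))) → 2

== RESULT ==
d | h | e | f
5 | 9 | 9 | 4
5 | 9 | 9 | 4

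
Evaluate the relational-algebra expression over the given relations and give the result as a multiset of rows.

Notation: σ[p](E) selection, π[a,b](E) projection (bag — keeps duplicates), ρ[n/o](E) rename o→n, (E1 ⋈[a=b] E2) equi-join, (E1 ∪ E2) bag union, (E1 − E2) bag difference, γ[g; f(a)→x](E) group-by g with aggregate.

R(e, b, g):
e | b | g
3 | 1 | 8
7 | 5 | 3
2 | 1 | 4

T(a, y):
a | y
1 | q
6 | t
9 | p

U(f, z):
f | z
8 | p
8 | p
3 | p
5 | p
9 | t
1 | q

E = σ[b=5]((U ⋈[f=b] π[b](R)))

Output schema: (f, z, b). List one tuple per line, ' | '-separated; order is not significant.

Row counts bottom-up:
  U → 6
  R → 3
  π[b](R) → 3
  (U ⋈[f=b] π[b](R)) → 3
  σ[b=5]((U ⋈[f=b] π[b](R))) → 1

== RESULT ==
f | z | b
5 | p | 5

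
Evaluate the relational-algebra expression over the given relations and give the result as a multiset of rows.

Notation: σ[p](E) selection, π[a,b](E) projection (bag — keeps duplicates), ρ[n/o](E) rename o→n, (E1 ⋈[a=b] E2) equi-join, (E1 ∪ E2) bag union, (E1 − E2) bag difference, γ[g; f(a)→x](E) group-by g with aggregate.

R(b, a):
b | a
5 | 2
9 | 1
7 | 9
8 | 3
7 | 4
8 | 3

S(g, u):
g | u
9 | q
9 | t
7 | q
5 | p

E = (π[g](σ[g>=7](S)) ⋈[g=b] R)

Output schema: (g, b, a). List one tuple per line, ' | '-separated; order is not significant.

Stepwise |·|:
  S → 4
  σ[g>=7](S) → 3
  π[g](σ[g>=7](S)) → 3
  R → 6
  (π[g](σ[g>=7](S)) ⋈[g=b] R) → 4

== RESULT ==
g | b | a
7 | 7 | 4
7 | 7 | 9
9 | 9 | 1
9 | 9 | 1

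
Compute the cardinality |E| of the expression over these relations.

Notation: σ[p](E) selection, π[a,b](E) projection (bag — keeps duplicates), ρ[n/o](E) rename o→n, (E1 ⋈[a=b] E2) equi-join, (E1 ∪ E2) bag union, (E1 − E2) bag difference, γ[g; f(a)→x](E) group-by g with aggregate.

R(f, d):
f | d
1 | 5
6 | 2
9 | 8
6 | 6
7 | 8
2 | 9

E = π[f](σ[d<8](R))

Stepwise |·|:
  R → 6
  σ[d<8](R) → 3
  π[f](σ[d<8](R)) → 3

|E| = 3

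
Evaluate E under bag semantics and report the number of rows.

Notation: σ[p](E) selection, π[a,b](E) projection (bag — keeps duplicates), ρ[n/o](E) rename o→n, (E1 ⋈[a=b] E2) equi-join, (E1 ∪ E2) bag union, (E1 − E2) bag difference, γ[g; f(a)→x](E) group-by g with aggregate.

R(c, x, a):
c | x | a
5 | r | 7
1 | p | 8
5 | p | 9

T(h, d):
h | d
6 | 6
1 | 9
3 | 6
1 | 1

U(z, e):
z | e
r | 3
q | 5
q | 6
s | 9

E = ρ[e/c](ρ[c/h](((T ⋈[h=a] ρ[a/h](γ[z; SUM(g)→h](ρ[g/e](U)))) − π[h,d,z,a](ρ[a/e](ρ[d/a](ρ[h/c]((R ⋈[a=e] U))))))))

Subexpression sizes:
  T → 4
  U → 4
  ρ[g/e](U) → 4
  γ[z; SUM(g)→h](ρ[g/e](U)) → 3
  ρ[a/h](γ[z; SUM(g)→h](ρ[g/e](U))) → 3
  (T ⋈[h=a] ρ[a/h](γ[z; SUM(g)→h](ρ[g/e](U)))) → 1
  R → 3
  U → 4
  (R ⋈[a=e] U) → 1
  ρ[h/c]((R ⋈[a=e] U)) → 1
  ρ[d/a](ρ[h/c]((R ⋈[a=e] U))) → 1
  ρ[a/e](ρ[d/a](ρ[h/c]((R ⋈[a=e] U)))) → 1
  π[h,d,z,a](ρ[a/e](ρ[d/a](ρ[h/c]((R ⋈[a=e] U))))) → 1
  ((T ⋈[h=a] ρ[a/h](γ[z; SUM(g)→h](ρ[g/e](U)))) − π[h,d,z,a](ρ[a/e](ρ[d/a](ρ[h/c]((R ⋈[a=e] U)))))) → 1
  ρ[c/h](((T ⋈[h=a] ρ[a/h](γ[z; SUM(g)→h](ρ[g/e](U)))) − π[h,d,z,a](ρ[a/e](ρ[d/a](ρ[h/c]((R ⋈[a=e] U))))))) → 1
  ρ[e/c](ρ[c/h](((T ⋈[h=a] ρ[a/h](γ[z; SUM(g)→h](ρ[g/e](U)))) − π[h,d,z,a](ρ[a/e](ρ[d/a](ρ[h/c]((R ⋈[a=e] U)))))))) → 1

|E| = 1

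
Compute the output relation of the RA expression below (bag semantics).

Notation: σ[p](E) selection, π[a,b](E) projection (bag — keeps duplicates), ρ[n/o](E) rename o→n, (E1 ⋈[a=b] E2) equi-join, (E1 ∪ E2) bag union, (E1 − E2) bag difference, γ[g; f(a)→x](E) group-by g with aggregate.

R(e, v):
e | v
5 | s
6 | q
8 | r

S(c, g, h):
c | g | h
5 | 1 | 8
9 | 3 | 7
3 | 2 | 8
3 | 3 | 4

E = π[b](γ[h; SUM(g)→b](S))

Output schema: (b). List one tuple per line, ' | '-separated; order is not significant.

Per-node cardinality:
  S → 4
  γ[h; SUM(g)→b](S) → 3
  π[b](γ[h; SUM(g)→b](S)) → 3

== RESULT ==
b
3
3
3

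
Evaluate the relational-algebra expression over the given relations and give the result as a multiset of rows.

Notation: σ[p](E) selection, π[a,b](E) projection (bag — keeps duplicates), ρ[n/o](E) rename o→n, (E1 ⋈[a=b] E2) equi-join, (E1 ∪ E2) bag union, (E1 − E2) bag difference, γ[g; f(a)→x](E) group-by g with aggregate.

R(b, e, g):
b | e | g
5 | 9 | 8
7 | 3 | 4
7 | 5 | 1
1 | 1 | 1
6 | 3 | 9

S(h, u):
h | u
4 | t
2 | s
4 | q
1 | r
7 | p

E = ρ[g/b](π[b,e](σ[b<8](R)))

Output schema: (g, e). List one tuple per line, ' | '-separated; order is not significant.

Stepwise |·|:
  R → 5
  σ[b<8](R) → 5
  π[b,e](σ[b<8](R)) → 5
  ρ[g/b](π[b,e](σ[b<8](R))) → 5

== RESULT ==
g | e
1 | 1
5 | 9
6 | 3
7 | 3
7 | 5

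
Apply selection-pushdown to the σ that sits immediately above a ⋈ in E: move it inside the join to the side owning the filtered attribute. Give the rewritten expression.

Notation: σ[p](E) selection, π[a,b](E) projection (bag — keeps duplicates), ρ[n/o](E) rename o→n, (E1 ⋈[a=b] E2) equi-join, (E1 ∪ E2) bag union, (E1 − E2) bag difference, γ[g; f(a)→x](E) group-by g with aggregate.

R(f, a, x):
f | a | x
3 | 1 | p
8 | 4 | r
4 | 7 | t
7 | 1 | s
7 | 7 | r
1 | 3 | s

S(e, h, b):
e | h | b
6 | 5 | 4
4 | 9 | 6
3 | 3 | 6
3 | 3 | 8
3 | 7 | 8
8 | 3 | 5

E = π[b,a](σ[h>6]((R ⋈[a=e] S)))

σ filters on h, owned by the right side.
E' = π[b,a]((R ⋈[a=e] σ[h>6](S)))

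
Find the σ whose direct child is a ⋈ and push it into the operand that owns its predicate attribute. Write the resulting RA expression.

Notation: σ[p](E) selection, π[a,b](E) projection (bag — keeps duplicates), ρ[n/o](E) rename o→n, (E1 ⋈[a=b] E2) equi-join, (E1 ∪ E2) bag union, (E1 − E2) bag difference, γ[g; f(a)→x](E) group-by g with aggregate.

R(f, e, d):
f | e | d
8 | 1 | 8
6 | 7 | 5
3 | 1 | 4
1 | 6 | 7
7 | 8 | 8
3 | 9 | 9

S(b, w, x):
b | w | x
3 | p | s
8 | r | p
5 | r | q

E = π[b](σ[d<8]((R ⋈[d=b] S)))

σ filters on d, owned by the left side.
E' = π[b]((σ[d<8](R) ⋈[d=b] S))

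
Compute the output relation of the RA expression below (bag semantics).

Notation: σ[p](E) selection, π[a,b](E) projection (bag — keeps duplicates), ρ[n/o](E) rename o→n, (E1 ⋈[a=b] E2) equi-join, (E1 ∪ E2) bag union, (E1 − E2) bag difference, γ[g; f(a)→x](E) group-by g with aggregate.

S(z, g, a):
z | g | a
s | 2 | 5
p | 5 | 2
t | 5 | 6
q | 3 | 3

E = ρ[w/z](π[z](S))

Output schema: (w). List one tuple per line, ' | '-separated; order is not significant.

Subexpression sizes:
  S → 4
  π[z](S) → 4
  ρ[w/z](π[z](S)) → 4

== RESULT ==
w
p
q
s
t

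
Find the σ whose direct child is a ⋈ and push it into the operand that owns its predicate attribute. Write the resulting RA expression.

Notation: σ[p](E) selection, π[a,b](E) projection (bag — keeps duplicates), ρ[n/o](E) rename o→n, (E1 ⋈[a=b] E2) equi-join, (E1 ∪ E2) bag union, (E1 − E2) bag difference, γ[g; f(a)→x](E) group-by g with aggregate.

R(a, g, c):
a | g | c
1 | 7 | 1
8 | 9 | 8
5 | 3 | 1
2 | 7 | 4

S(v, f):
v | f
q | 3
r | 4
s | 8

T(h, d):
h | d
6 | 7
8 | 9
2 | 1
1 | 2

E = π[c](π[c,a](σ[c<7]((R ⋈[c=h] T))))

σ filters on c, owned by the left side.
E' = π[c](π[c,a]((σ[c<7](R) ⋈[c=h] T)))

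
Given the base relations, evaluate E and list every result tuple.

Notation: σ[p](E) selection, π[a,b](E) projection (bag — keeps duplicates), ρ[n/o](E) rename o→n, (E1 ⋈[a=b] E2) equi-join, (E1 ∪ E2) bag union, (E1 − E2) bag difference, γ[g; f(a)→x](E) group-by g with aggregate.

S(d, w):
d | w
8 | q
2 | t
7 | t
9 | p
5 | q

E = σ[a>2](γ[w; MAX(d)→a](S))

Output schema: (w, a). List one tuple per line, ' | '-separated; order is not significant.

Stepwise |·|:
  S → 5
  γ[w; MAX(d)→a](S) → 3
  σ[a>2](γ[w; MAX(d)→a](S)) → 3

== RESULT ==
w | a
p | 9
q | 8
t | 7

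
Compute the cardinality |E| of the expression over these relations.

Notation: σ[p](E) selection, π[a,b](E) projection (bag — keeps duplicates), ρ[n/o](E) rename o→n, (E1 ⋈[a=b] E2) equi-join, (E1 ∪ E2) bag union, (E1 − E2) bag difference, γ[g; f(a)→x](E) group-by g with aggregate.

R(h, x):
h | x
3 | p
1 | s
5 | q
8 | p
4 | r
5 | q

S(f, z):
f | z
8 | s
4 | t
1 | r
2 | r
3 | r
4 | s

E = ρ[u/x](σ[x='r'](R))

Row counts bottom-up:
  R → 6
  σ[x='r'](R) → 1
  ρ[u/x](σ[x='r'](R)) → 1

|E| = 1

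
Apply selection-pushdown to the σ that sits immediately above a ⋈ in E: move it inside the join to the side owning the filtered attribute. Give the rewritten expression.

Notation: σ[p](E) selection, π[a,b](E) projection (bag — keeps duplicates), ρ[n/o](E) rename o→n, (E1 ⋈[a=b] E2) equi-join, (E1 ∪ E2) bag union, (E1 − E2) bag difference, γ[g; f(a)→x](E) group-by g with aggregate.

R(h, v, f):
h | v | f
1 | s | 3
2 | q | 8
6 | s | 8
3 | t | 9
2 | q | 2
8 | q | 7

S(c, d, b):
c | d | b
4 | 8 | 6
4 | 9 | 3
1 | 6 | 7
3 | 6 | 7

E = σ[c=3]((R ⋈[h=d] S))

σ filters on c, owned by the right side.
E' = (R ⋈[h=d] σ[c=3](S))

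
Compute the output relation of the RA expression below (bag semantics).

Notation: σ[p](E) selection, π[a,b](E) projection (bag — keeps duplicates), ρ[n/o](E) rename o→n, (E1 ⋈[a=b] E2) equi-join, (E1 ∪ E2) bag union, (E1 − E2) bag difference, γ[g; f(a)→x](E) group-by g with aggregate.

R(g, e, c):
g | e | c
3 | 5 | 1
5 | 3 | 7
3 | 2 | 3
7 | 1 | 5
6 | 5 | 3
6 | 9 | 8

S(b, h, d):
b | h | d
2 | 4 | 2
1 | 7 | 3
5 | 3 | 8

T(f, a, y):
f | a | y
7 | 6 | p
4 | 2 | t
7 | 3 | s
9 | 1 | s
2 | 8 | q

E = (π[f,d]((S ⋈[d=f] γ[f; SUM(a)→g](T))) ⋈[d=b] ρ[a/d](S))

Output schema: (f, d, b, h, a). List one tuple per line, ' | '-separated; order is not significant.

Subexpression sizes:
  S → 3
  T → 5
  γ[f; SUM(a)→g](T) → 4
  (S ⋈[d=f] γ[f; SUM(a)→g](T)) → 1
  π[f,d]((S ⋈[d=f] γ[f; SUM(a)→g](T))) → 1
  S → 3
  ρ[a/d](S) → 3
  (π[f,d]((S ⋈[d=f] γ[f; SUM(a)→g](T))) ⋈[d=b] ρ[a/d](S)) → 1

== RESULT ==
f | d | b | h | a
2 | 2 | 2 | 4 | 2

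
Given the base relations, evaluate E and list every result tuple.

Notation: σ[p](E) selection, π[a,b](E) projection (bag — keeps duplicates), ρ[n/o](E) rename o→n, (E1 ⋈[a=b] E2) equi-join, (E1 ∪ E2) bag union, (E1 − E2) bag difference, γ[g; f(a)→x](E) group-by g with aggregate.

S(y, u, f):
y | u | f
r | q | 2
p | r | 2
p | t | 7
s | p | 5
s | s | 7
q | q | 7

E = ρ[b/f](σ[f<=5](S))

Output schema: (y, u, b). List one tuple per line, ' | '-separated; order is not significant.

Per-node cardinality:
  S → 6
  σ[f<=5](S) → 3
  ρ[b/f](σ[f<=5](S)) → 3

== RESULT ==
y | u | b
p | r | 2
r | q | 2
s | p | 5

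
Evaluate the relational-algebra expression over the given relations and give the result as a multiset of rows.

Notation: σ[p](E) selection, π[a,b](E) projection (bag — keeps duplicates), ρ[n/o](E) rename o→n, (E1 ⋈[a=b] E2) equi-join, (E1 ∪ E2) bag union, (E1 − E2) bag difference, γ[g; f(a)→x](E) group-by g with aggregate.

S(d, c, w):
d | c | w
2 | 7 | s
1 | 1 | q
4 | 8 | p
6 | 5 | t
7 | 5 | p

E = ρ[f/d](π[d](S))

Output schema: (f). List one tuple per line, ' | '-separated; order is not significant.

Subexpression sizes:
  S → 5
  π[d](S) → 5
  ρ[f/d](π[d](S)) → 5

== RESULT ==
f
1
2
4
6
7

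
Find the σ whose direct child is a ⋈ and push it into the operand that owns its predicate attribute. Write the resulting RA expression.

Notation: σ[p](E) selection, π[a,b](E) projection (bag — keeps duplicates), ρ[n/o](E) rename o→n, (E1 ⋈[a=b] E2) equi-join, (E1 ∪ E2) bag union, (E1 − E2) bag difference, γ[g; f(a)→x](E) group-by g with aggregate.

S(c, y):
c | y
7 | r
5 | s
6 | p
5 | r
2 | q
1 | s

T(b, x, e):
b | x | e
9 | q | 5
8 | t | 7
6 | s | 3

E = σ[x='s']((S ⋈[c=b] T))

σ filters on x, owned by the right side.
E' = (S ⋈[c=b] σ[x='s'](T))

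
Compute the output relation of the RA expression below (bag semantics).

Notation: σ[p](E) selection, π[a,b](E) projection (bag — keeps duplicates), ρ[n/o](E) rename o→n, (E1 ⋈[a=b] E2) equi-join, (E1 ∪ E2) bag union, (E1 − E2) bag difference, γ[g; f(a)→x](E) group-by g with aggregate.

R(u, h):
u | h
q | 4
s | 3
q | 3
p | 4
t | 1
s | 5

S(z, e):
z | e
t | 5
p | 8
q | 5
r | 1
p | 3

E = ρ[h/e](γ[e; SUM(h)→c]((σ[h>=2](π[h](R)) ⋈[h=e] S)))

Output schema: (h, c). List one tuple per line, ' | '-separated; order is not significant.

Per-node cardinality:
  R → 6
  π[h](R) → 6
  σ[h>=2](π[h](R)) → 5
  S → 5
  (σ[h>=2](π[h](R)) ⋈[h=e] S) → 4
  γ[e; SUM(h)→c]((σ[h>=2](π[h](R)) ⋈[h=e] S)) → 2
  ρ[h/e](γ[e; SUM(h)→c]((σ[h>=2](π[h](R)) ⋈[h=e] S))) → 2

== RESULT ==
h | c
3 | 6
5 | 10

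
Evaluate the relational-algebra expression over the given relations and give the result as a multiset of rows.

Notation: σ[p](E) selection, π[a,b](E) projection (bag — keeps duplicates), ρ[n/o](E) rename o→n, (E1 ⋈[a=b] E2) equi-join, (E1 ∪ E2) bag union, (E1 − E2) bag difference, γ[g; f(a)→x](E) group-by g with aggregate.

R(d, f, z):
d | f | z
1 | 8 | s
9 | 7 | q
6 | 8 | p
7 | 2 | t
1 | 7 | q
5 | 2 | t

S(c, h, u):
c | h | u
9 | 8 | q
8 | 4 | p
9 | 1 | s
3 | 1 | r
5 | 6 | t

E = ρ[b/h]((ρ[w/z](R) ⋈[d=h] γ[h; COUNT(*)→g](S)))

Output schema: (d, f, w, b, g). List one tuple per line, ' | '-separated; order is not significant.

Row counts bottom-up:
  R → 6
  ρ[w/z](R) → 6
  S → 5
  γ[h; COUNT(*)→g](S) → 4
  (ρ[w/z](R) ⋈[d=h] γ[h; COUNT(*)→g](S)) → 3
  ρ[b/h]((ρ[w/z](R) ⋈[d=h] γ[h; COUNT(*)→g](S))) → 3

== RESULT ==
d | f | w | b | g
1 | 7 | q | 1 | 2
1 | 8 | s | 1 | 2
6 | 8 | p | 6 | 1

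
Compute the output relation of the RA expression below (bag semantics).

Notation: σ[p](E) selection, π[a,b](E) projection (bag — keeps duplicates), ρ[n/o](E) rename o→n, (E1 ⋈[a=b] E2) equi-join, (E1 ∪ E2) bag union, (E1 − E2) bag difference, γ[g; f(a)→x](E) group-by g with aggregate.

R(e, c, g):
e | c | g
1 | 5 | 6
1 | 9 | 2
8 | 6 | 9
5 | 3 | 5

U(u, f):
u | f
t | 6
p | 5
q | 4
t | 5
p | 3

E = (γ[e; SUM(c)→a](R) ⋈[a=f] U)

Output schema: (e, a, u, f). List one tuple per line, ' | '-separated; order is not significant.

Row counts bottom-up:
  R → 4
  γ[e; SUM(c)→a](R) → 3
  U → 5
  (γ[e; SUM(c)→a](R) ⋈[a=f] U) → 2

== RESULT ==
e | a | u | f
5 | 3 | p | 3
8 | 6 | t | 6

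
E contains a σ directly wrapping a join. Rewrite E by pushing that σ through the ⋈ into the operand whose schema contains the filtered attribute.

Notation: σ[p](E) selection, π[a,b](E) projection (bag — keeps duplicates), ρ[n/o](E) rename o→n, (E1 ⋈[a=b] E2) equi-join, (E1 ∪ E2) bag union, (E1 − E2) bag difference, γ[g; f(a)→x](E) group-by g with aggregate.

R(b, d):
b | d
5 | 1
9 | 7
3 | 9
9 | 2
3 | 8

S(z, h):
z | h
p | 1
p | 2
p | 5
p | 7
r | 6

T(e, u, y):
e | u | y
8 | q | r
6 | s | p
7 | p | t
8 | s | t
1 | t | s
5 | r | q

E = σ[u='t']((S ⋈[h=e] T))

σ filters on u, owned by the right side.
E' = (S ⋈[h=e] σ[u='t'](T))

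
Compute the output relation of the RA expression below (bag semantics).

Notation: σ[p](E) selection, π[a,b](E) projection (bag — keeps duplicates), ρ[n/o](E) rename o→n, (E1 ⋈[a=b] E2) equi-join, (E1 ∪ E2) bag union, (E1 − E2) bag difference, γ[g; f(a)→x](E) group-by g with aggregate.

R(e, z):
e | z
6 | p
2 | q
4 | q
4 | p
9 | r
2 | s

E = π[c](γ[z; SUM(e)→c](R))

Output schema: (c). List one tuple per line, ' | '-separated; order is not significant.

Subexpression sizes:
  R → 6
  γ[z; SUM(e)→c](R) → 4
  π[c](γ[z; SUM(e)→c](R)) → 4

== RESULT ==
c
2
6
9
10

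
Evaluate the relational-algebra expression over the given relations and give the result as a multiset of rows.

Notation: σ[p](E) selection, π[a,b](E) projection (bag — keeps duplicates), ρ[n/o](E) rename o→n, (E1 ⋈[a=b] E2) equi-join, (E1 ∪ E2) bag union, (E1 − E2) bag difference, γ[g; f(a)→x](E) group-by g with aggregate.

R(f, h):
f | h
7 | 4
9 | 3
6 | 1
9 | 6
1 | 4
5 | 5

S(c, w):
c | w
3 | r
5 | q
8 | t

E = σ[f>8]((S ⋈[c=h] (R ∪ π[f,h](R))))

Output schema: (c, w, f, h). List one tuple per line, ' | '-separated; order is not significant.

Row counts bottom-up:
  S → 3
  R → 6
  R → 6
  π[f,h](R) → 6
  (R ∪ π[f,h](R)) → 12
  (S ⋈[c=h] (R ∪ π[f,h](R))) → 4
  σ[f>8]((S ⋈[c=h] (R ∪ π[f,h](R)))) → 2

== RESULT ==
c | w | f | h
3 | r | 9 | 3
3 | r | 9 | 3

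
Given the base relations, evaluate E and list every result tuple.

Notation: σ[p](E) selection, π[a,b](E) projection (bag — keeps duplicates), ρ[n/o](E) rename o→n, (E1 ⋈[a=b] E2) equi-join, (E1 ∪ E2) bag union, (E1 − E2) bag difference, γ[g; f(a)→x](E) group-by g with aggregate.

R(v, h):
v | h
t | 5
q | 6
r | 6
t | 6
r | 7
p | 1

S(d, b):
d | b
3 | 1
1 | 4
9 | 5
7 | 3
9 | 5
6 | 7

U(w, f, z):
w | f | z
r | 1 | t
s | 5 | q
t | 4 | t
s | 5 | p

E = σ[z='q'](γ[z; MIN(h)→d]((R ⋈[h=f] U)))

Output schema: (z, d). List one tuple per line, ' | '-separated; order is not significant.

Stepwise |·|:
  R → 6
  U → 4
  (R ⋈[h=f] U) → 3
  γ[z; MIN(h)→d]((R ⋈[h=f] U)) → 3
  σ[z='q'](γ[z; MIN(h)→d]((R ⋈[h=f] U))) → 1

== RESULT ==
z | d
q | 5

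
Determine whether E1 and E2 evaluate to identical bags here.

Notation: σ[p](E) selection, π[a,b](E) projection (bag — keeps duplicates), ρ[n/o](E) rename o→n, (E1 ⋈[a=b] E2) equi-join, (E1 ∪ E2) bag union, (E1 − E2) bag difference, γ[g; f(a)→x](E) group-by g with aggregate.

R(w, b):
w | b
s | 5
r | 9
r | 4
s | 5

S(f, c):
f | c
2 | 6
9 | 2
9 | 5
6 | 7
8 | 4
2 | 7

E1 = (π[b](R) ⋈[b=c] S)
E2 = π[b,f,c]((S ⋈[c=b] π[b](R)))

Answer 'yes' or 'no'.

E1 row counts bottom-up:
  R → 4
  π[b](R) → 4
  S → 6
  (π[b](R) ⋈[b=c] S) → 3
E2 row counts bottom-up:
  S → 6
  R → 4
  π[b](R) → 4
  (S ⋈[c=b] π[b](R)) → 3
  π[b,f,c]((S ⋈[c=b] π[b](R))) → 3

E1 and E2 produce the same multiset:
b | f | c
4 | 8 | 4
5 | 9 | 5
5 | 9 | 5

yes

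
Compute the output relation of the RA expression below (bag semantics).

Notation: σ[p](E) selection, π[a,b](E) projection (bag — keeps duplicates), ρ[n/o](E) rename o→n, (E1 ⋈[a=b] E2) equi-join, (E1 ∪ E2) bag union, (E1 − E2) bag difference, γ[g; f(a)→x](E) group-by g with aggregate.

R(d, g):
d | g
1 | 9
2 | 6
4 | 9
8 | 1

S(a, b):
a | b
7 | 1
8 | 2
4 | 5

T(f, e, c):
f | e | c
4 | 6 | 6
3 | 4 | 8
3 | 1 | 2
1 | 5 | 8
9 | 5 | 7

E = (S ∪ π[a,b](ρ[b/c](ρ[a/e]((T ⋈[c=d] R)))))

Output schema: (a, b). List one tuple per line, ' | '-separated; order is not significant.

Subexpression sizes:
  S → 3
  T → 5
  R → 4
  (T ⋈[c=d] R) → 3
  ρ[a/e]((T ⋈[c=d] R)) → 3
  ρ[b/c](ρ[a/e]((T ⋈[c=d] R))) → 3
  π[a,b](ρ[b/c](ρ[a/e]((T ⋈[c=d] R)))) → 3
  (S ∪ π[a,b](ρ[b/c](ρ[a/e]((T ⋈[c=d] R))))) → 6

== RESULT ==
a | b
1 | 2
4 | 5
4 | 8
5 | 8
7 | 1
8 | 2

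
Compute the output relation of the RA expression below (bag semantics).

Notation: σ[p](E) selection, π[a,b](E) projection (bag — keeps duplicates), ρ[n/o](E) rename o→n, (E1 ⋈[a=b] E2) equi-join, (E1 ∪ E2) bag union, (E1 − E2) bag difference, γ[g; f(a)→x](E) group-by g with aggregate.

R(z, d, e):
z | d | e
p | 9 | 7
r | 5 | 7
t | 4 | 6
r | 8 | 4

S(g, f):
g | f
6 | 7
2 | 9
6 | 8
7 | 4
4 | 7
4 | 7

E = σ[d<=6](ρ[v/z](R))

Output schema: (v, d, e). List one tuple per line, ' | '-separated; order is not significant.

Subexpression sizes:
  R → 4
  ρ[v/z](R) → 4
  σ[d<=6](ρ[v/z](R)) → 2

== RESULT ==
v | d | e
r | 5 | 7
t | 4 | 6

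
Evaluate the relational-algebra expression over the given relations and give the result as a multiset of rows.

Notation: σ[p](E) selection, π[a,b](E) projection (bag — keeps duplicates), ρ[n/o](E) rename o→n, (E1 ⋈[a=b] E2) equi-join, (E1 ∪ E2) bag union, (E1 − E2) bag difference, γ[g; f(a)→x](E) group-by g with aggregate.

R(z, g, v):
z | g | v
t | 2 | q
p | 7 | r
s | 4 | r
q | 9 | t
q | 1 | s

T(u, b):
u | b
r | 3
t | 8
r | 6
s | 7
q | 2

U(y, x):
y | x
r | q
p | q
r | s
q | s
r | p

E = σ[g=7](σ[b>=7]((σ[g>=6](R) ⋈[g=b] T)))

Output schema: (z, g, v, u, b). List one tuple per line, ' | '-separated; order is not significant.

Row counts bottom-up:
  R → 5
  σ[g>=6](R) → 2
  T → 5
  (σ[g>=6](R) ⋈[g=b] T) → 1
  σ[b>=7]((σ[g>=6](R) ⋈[g=b] T)) → 1
  σ[g=7](σ[b>=7]((σ[g>=6](R) ⋈[g=b] T))) → 1

== RESULT ==
z | g | v | u | b
p | 7 | r | s | 7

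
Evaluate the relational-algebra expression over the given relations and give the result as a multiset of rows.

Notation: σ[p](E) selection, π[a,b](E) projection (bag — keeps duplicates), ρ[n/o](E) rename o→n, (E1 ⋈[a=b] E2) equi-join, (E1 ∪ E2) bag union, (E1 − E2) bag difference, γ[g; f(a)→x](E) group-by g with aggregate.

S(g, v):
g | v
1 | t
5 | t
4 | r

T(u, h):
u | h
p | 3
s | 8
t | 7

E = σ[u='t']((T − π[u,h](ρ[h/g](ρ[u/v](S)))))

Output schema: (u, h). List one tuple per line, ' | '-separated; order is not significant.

Row counts bottom-up:
  T → 3
  S → 3
  ρ[u/v](S) → 3
  ρ[h/g](ρ[u/v](S)) → 3
  π[u,h](ρ[h/g](ρ[u/v](S))) → 3
  (T − π[u,h](ρ[h/g](ρ[u/v](S)))) → 3
  σ[u='t']((T − π[u,h](ρ[h/g](ρ[u/v](S))))) → 1

== RESULT ==
u | h
t | 7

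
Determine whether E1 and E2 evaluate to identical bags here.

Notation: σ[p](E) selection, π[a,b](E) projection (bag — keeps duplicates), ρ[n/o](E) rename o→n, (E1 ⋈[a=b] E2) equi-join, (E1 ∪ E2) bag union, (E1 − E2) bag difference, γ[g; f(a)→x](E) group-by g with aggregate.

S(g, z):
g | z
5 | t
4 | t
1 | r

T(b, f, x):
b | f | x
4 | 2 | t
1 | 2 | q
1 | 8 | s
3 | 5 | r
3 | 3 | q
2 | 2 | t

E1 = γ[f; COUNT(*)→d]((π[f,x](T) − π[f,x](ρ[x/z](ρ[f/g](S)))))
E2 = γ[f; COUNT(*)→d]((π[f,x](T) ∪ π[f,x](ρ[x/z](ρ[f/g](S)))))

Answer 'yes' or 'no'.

E1 stepwise |·|:
  T → 6
  π[f,x](T) → 6
  S → 3
  ρ[f/g](S) → 3
  ρ[x/z](ρ[f/g](S)) → 3
  π[f,x](ρ[x/z](ρ[f/g](S))) → 3
  (π[f,x](T) − π[f,x](ρ[x/z](ρ[f/g](S)))) → 6
  γ[f; COUNT(*)→d]((π[f,x](T) − π[f,x](ρ[x/z](ρ[f/g](S))))) → 4
E2 stepwise |·|:
  T → 6
  π[f,x](T) → 6
  S → 3
  ρ[f/g](S) → 3
  ρ[x/z](ρ[f/g](S)) → 3
  π[f,x](ρ[x/z](ρ[f/g](S))) → 3
  (π[f,x](T) ∪ π[f,x](ρ[x/z](ρ[f/g](S)))) → 9
  γ[f; COUNT(*)→d]((π[f,x](T) ∪ π[f,x](ρ[x/z](ρ[f/g](S))))) → 6

E1 result:
f | d
2 | 3
3 | 1
5 | 1
8 | 1
E2 result:
f | d
1 | 1
2 | 3
3 | 1
4 | 1
5 | 2
8 | 1
Witness: (1, 1) appears 0× in E1 but 1× in E2.

no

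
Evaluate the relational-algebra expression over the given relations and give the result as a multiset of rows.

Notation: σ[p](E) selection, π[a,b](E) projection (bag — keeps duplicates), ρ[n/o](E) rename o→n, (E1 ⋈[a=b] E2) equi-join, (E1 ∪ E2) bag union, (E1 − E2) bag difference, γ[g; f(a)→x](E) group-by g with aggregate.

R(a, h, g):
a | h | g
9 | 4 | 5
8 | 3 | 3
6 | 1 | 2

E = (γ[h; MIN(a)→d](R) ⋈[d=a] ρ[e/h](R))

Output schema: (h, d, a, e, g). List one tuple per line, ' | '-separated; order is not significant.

Row counts bottom-up:
  R → 3
  γ[h; MIN(a)→d](R) → 3
  R → 3
  ρ[e/h](R) → 3
  (γ[h; MIN(a)→d](R) ⋈[d=a] ρ[e/h](R)) → 3

== RESULT ==
h | d | a | e | g
1 | 6 | 6 | 1 | 2
3 | 8 | 8 | 3 | 3
4 | 9 | 9 | 4 | 5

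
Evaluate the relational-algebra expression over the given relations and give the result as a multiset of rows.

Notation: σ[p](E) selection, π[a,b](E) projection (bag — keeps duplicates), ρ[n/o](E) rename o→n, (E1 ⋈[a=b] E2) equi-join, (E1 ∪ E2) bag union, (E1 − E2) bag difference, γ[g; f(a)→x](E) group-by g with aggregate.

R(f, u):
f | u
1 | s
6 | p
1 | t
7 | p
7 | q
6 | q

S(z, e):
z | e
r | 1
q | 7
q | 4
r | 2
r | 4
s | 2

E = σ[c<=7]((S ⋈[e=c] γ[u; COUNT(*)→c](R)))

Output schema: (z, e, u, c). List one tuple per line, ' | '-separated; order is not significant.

Per-node cardinality:
  S → 6
  R → 6
  γ[u; COUNT(*)→c](R) → 4
  (S ⋈[e=c] γ[u; COUNT(*)→c](R)) → 6
  σ[c<=7]((S ⋈[e=c] γ[u; COUNT(*)→c](R))) → 6

== RESULT ==
z | e | u | c
r | 1 | s | 1
r | 1 | t | 1
r | 2 | p | 2
r | 2 | q | 2
s | 2 | p | 2
s | 2 | q | 2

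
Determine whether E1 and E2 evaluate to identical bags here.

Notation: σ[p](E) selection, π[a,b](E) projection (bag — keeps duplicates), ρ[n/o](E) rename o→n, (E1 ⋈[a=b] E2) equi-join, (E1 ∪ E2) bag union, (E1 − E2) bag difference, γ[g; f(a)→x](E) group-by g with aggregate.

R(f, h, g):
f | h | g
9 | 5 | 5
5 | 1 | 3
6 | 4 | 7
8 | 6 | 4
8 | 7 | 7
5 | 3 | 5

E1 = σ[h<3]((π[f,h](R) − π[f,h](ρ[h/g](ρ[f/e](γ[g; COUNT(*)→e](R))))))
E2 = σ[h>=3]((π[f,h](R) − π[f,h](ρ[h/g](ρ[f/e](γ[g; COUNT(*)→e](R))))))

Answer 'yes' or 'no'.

E1 row counts bottom-up:
  R → 6
  π[f,h](R) → 6
  R → 6
  γ[g; COUNT(*)→e](R) → 4
  ρ[f/e](γ[g; COUNT(*)→e](R)) → 4
  ρ[h/g](ρ[f/e](γ[g; COUNT(*)→e](R))) → 4
  π[f,h](ρ[h/g](ρ[f/e](γ[g; COUNT(*)→e](R)))) → 4
  (π[f,h](R) − π[f,h](ρ[h/g](ρ[f/e](γ[g; COUNT(*)→e](R))))) → 6
  σ[h<3]((π[f,h](R) − π[f,h](ρ[h/g](ρ[f/e](γ[g; COUNT(*)→e](R)))))) → 1
E2 row counts bottom-up:
  R → 6
  π[f,h](R) → 6
  R → 6
  γ[g; COUNT(*)→e](R) → 4
  ρ[f/e](γ[g; COUNT(*)→e](R)) → 4
  ρ[h/g](ρ[f/e](γ[g; COUNT(*)→e](R))) → 4
  π[f,h](ρ[h/g](ρ[f/e](γ[g; COUNT(*)→e](R)))) → 4
  (π[f,h](R) − π[f,h](ρ[h/g](ρ[f/e](γ[g; COUNT(*)→e](R))))) → 6
  σ[h>=3]((π[f,h](R) − π[f,h](ρ[h/g](ρ[f/e](γ[g; COUNT(*)→e](R)))))) → 5

E1 result:
f | h
5 | 1
E2 result:
f | h
5 | 3
6 | 4
8 | 6
8 | 7
9 | 5
Witness: (9, 5) appears 0× in E1 but 1× in E2.

no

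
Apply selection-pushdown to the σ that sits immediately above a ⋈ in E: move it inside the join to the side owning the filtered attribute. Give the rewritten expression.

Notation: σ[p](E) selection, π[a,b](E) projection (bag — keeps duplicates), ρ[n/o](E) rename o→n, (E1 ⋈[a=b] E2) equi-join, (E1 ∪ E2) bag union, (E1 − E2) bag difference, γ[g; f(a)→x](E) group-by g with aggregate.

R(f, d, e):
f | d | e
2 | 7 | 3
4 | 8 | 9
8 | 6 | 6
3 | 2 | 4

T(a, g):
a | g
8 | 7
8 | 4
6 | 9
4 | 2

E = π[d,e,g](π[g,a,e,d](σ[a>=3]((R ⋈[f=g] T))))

σ filters on a, owned by the right side.
E' = π[d,e,g](π[g,a,e,d]((R ⋈[f=g] σ[a>=3](T))))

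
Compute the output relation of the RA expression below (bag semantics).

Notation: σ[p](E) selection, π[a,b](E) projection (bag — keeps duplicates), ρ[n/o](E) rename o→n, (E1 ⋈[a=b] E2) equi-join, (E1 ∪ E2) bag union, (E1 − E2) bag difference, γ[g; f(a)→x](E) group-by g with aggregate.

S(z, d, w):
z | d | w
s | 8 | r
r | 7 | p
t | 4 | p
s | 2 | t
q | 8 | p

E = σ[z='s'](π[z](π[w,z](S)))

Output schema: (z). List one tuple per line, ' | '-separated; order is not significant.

Subexpression sizes:
  S → 5
  π[w,z](S) → 5
  π[z](π[w,z](S)) → 5
  σ[z='s'](π[z](π[w,z](S))) → 2

== RESULT ==
z
s
s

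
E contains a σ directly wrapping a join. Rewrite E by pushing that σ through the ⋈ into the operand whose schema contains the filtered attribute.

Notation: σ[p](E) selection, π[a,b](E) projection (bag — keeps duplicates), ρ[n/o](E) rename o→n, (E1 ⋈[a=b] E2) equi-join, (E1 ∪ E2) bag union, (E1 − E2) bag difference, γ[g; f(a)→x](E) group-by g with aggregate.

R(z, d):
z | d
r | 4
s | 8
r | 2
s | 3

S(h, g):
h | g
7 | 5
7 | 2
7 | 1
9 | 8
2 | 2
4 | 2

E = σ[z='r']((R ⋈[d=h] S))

σ filters on z, owned by the left side.
E' = (σ[z='r'](R) ⋈[d=h] S)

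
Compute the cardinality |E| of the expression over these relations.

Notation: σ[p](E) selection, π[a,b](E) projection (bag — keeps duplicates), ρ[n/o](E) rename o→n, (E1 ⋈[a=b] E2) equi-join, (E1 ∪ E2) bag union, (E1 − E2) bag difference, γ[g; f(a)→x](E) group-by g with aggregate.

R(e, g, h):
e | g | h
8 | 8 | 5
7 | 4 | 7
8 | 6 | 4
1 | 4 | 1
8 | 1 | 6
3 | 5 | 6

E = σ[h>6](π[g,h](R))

Per-node cardinality:
  R → 6
  π[g,h](R) → 6
  σ[h>6](π[g,h](R)) → 1

|E| = 1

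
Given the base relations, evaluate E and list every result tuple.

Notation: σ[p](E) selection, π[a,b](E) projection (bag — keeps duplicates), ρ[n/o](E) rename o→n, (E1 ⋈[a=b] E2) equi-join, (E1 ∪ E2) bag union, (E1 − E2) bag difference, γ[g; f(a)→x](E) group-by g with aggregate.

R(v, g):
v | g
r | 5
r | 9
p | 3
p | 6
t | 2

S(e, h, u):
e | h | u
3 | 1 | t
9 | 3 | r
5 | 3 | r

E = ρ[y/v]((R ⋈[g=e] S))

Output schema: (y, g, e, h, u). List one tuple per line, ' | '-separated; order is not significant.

Row counts bottom-up:
  R → 5
  S → 3
  (R ⋈[g=e] S) → 3
  ρ[y/v]((R ⋈[g=e] S)) → 3

== RESULT ==
y | g | e | h | u
p | 3 | 3 | 1 | t
r | 5 | 5 | 3 | r
r | 9 | 9 | 3 | r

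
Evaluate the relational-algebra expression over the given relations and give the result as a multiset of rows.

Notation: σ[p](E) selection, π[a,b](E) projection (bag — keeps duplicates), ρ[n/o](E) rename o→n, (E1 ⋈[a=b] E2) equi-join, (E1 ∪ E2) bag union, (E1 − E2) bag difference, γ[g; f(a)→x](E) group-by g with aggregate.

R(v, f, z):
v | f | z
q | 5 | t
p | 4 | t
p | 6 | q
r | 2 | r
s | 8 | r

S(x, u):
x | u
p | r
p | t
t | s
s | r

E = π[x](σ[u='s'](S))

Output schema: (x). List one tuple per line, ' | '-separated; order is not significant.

Subexpression sizes:
  S → 4
  σ[u='s'](S) → 1
  π[x](σ[u='s'](S)) → 1

== RESULT ==
x
t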